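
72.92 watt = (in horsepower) 0.09779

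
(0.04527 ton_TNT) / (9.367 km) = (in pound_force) 4546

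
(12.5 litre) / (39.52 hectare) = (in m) 3.163e-08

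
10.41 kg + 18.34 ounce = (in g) 1.093e+04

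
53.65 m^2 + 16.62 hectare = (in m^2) 1.663e+05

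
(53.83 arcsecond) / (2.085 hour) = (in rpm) 3.32e-07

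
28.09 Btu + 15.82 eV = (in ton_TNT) 7.083e-06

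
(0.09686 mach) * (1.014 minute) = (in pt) 5.688e+06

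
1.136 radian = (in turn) 0.1808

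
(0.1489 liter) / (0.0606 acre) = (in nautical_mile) 3.278e-10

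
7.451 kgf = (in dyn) 7.307e+06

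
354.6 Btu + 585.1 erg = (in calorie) 8.942e+04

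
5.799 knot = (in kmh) 10.74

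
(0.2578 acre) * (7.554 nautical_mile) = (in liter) 1.46e+10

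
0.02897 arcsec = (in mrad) 0.0001405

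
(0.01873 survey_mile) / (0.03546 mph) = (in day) 0.02201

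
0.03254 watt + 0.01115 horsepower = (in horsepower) 0.01119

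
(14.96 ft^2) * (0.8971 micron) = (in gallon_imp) 0.0002743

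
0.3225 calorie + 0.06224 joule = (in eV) 8.81e+18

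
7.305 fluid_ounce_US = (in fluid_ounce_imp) 7.603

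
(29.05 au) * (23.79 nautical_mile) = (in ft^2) 2.061e+18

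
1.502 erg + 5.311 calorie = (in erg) 2.222e+08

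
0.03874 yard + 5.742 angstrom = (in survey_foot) 0.1162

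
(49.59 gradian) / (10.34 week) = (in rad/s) 1.246e-07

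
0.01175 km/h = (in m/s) 0.003264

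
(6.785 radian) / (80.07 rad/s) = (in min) 0.001412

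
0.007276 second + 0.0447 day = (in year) 0.0001225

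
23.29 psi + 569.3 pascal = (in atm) 1.59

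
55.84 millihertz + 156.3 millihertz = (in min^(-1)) 12.73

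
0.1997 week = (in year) 0.00383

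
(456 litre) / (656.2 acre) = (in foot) 5.634e-07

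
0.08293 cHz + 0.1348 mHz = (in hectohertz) 9.641e-06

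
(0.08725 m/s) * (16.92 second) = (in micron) 1.476e+06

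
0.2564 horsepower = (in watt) 191.2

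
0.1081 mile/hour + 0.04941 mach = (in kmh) 60.74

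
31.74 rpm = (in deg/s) 190.4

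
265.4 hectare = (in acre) 655.8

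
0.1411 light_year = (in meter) 1.335e+15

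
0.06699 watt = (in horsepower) 8.984e-05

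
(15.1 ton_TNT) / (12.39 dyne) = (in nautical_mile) 2.753e+11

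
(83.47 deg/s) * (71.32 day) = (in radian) 8.977e+06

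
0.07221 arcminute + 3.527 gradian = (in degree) 3.176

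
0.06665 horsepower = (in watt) 49.7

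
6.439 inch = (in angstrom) 1.636e+09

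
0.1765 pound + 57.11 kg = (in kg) 57.19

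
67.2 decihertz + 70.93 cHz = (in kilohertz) 0.007429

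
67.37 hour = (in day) 2.807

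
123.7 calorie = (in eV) 3.23e+21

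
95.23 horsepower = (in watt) 7.101e+04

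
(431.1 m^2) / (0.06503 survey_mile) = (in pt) 1.168e+04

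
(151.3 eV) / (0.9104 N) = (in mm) 2.663e-14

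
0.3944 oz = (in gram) 11.18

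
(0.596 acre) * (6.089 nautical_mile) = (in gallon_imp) 5.983e+09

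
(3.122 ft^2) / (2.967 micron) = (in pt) 2.771e+08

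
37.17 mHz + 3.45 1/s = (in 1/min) 209.2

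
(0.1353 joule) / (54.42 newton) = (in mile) 1.545e-06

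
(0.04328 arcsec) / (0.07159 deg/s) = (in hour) 4.665e-08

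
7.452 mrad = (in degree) 0.427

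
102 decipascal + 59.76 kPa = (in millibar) 597.7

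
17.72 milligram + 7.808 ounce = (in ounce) 7.809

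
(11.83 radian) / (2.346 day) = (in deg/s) 0.003344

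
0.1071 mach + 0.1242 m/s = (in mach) 0.1075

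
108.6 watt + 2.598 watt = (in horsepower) 0.1491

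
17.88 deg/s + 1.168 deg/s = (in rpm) 3.175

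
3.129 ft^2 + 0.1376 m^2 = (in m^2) 0.4283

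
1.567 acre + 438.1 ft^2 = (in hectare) 0.6382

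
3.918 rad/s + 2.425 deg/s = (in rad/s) 3.96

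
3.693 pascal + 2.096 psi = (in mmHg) 108.4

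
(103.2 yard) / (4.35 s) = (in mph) 48.53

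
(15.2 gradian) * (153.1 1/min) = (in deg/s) 34.91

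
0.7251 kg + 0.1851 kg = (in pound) 2.007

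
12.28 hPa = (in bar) 0.01228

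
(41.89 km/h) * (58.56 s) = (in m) 681.4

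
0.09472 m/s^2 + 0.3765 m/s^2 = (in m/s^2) 0.4712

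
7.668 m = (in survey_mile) 0.004765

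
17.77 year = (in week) 926.6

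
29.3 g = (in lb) 0.0646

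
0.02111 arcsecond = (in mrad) 0.0001023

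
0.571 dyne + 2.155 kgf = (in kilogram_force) 2.155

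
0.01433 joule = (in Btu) 1.358e-05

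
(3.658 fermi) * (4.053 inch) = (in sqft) 4.053e-15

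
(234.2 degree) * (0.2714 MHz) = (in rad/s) 1.109e+06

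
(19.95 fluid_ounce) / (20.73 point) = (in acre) 1.994e-05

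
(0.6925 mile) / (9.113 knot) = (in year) 7.538e-06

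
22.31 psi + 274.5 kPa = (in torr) 3213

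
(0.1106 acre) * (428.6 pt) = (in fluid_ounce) 2.288e+06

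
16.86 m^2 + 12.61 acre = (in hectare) 5.105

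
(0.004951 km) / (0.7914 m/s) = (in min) 0.1043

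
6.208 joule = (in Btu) 0.005884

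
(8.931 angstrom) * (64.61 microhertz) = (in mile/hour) 1.291e-13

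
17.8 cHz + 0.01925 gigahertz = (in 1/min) 1.155e+09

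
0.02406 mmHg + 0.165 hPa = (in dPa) 197.1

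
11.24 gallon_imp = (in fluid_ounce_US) 1728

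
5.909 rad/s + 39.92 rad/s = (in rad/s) 45.83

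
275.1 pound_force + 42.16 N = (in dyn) 1.266e+08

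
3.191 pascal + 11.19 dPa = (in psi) 0.0006251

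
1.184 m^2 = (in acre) 0.0002926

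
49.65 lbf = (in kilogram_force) 22.52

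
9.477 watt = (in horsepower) 0.01271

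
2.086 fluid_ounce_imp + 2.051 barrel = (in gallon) 86.16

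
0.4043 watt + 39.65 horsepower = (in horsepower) 39.65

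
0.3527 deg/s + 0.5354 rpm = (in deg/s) 3.565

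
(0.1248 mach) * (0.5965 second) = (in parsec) 8.215e-16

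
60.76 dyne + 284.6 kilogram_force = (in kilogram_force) 284.6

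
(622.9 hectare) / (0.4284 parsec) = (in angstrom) 4.712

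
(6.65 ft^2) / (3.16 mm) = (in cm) 1.955e+04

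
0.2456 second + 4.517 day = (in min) 6504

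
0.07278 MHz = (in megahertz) 0.07278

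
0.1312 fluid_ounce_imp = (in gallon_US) 0.0009848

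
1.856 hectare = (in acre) 4.586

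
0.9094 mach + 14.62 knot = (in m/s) 317.2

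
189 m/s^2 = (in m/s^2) 189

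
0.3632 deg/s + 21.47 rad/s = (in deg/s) 1231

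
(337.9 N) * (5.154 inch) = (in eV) 2.761e+20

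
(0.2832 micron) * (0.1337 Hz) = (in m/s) 3.786e-08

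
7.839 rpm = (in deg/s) 47.03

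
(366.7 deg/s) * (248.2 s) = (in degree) 9.101e+04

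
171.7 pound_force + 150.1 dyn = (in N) 763.8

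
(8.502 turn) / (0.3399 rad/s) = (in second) 157.2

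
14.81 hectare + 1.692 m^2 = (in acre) 36.6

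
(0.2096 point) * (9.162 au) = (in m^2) 1.013e+08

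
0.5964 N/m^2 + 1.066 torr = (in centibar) 0.1427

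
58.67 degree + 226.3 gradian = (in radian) 4.579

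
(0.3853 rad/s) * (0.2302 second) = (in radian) 0.0887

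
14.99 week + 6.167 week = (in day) 148.1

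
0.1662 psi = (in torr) 8.595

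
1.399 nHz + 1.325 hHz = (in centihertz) 1.325e+04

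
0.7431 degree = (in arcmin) 44.59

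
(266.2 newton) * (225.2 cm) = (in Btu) 0.5682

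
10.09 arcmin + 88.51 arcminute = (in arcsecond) 5916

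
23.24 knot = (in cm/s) 1196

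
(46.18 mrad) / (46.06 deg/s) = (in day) 6.649e-07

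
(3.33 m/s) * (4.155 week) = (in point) 2.372e+10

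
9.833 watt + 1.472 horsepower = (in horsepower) 1.485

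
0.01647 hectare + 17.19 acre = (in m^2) 6.973e+04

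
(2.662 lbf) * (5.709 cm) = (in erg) 6.76e+06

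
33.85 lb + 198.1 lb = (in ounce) 3711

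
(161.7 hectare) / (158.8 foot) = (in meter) 3.341e+04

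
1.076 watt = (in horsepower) 0.001443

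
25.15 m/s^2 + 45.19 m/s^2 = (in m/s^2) 70.34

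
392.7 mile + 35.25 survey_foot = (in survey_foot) 2.073e+06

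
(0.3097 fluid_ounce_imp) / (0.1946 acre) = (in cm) 1.117e-06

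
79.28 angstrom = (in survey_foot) 2.601e-08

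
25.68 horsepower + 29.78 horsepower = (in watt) 4.136e+04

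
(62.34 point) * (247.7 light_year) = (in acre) 1.274e+13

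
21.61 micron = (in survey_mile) 1.343e-08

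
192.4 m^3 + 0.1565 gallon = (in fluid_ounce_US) 6.506e+06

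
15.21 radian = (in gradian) 968.3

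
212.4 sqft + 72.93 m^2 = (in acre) 0.0229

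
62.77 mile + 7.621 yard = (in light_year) 1.068e-11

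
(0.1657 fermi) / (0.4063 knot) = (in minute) 1.321e-17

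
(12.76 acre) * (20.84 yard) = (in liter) 9.84e+08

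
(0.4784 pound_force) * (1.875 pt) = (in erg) 1.408e+04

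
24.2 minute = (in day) 0.01681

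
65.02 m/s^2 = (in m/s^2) 65.02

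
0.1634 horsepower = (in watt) 121.8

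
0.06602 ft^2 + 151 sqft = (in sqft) 151.1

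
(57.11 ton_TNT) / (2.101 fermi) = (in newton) 1.137e+26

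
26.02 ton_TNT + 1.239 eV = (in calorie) 2.602e+10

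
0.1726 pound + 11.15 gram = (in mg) 8.944e+04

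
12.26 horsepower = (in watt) 9142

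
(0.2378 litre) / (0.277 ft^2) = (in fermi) 9.241e+12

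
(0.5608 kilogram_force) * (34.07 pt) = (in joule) 0.0661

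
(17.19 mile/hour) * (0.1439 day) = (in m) 9.554e+04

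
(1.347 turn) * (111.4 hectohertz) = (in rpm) 9.003e+05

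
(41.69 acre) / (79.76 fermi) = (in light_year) 223.6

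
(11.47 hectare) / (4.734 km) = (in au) 1.62e-10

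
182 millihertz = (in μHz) 1.82e+05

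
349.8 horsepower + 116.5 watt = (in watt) 2.61e+05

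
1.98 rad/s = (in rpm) 18.91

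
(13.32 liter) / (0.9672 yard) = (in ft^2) 0.1621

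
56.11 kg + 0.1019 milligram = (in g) 5.611e+04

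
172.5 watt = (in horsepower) 0.2313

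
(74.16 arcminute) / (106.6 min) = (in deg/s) 0.0001932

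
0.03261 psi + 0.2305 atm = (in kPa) 23.58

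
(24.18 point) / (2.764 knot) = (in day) 6.943e-08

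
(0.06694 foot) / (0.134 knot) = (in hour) 8.222e-05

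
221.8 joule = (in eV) 1.384e+21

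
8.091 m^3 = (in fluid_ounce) 2.736e+05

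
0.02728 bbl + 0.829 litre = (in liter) 5.166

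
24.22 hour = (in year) 0.002765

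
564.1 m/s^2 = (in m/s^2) 564.1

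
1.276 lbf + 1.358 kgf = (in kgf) 1.937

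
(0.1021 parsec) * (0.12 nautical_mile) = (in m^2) 7.002e+17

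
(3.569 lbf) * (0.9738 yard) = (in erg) 1.414e+08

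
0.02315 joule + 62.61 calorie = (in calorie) 62.62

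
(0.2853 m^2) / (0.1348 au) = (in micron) 1.415e-05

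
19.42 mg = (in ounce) 0.000685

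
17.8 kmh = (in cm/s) 494.4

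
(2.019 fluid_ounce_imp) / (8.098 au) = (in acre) 1.17e-20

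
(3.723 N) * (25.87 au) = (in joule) 1.441e+13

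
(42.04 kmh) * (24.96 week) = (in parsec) 5.713e-09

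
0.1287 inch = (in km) 3.269e-06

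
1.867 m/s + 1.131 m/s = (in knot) 5.828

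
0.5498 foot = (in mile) 0.0001041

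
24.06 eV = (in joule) 3.855e-18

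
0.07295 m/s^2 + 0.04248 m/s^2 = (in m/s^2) 0.1154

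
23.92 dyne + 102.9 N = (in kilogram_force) 10.49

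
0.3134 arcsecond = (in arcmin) 0.005223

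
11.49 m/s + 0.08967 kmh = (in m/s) 11.51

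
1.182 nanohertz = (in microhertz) 0.001182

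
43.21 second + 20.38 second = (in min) 1.06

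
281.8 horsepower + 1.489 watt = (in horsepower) 281.8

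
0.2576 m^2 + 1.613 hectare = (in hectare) 1.613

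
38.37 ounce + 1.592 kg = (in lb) 5.908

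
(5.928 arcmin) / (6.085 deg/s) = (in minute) 0.0002706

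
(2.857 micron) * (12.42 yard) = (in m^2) 3.245e-05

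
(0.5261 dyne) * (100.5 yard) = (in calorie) 0.0001156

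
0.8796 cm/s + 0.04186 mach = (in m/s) 14.26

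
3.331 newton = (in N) 3.331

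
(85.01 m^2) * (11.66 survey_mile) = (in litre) 1.595e+09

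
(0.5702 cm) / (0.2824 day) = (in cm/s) 2.337e-05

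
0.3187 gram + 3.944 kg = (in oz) 139.1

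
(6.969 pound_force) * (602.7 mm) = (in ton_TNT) 4.465e-09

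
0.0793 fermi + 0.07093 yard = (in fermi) 6.486e+13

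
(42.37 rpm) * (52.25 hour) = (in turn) 1.328e+05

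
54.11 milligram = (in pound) 0.0001193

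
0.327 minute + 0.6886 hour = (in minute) 41.64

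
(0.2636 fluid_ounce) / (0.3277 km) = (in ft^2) 2.561e-07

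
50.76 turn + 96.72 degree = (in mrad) 3.206e+05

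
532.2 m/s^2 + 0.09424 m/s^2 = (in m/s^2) 532.3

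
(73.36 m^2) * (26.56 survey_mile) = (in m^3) 3.136e+06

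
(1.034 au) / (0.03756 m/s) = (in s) 4.118e+12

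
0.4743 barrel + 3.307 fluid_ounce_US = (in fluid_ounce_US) 2553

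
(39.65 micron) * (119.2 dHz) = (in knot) 0.0009187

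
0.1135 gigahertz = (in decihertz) 1.135e+09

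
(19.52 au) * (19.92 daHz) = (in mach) 1.708e+12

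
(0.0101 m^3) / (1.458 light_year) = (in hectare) 7.322e-23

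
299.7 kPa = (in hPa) 2997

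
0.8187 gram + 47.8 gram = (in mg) 4.862e+04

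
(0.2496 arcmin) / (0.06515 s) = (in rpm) 0.01064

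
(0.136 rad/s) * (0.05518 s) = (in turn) 0.001194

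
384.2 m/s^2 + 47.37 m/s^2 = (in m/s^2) 431.6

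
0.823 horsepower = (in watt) 613.7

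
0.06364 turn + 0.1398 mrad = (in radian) 0.4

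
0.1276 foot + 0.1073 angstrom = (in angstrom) 3.889e+08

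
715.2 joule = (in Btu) 0.6779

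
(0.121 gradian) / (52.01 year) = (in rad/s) 1.159e-12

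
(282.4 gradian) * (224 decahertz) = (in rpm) 9.489e+04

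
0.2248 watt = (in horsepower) 0.0003015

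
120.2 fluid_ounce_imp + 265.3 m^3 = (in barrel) 1669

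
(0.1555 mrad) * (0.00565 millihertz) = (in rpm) 8.39e-09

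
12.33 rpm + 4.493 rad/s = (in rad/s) 5.784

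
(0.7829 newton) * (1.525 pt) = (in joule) 0.0004212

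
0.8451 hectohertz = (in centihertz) 8451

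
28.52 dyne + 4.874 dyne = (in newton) 0.0003339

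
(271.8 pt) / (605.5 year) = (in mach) 1.475e-14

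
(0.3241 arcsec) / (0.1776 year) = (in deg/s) 1.607e-11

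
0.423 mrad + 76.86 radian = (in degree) 4404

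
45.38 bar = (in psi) 658.2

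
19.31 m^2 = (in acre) 0.004772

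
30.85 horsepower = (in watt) 2.3e+04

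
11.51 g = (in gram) 11.51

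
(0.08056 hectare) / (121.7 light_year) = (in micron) 6.997e-10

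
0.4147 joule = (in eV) 2.588e+18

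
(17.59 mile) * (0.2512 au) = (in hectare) 1.064e+11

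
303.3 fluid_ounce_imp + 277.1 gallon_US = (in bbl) 6.652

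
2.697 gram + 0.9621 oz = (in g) 29.97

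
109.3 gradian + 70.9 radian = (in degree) 4161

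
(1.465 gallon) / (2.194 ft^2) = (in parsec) 8.817e-19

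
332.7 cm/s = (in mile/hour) 7.442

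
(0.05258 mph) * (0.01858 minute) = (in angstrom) 2.62e+08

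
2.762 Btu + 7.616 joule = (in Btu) 2.769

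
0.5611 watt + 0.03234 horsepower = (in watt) 24.68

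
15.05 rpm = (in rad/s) 1.576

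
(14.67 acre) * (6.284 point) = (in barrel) 827.8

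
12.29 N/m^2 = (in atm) 0.0001213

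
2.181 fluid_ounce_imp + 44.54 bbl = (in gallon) 1871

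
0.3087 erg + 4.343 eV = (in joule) 3.087e-08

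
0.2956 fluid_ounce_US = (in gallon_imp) 0.001923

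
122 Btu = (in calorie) 3.076e+04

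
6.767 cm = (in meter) 0.06767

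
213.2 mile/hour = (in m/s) 95.31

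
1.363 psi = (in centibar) 9.398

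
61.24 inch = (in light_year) 1.644e-16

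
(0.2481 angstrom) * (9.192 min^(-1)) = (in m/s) 3.801e-12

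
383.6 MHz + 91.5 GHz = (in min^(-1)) 5.513e+12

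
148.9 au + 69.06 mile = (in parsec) 0.0007219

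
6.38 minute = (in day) 0.004431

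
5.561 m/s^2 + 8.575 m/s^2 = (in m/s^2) 14.14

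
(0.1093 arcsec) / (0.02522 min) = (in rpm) 3.344e-06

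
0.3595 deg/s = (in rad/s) 0.006274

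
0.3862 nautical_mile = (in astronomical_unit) 4.781e-09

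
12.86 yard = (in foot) 38.58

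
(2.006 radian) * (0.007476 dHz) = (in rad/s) 0.0015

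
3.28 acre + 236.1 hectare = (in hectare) 237.4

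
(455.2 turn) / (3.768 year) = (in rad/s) 2.407e-05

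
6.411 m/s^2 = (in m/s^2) 6.411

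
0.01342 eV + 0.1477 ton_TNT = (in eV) 3.857e+27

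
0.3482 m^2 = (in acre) 8.604e-05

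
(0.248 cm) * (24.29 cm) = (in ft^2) 0.006484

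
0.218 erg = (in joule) 2.18e-08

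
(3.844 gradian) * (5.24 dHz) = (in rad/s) 0.03164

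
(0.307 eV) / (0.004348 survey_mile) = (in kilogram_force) 7.168e-22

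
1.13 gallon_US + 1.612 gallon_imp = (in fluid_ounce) 392.4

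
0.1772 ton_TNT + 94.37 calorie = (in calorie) 1.772e+08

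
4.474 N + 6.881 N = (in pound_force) 2.553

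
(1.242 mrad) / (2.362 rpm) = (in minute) 8.369e-05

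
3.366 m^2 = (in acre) 0.0008318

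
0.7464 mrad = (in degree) 0.04277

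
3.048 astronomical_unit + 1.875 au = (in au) 4.923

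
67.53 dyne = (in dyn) 67.53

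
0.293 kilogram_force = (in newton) 2.873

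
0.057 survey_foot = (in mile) 1.08e-05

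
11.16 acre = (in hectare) 4.516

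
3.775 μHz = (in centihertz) 0.0003775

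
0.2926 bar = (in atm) 0.2888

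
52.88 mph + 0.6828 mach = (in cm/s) 2.561e+04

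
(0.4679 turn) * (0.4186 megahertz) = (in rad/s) 1.231e+06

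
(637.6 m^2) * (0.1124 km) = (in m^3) 7.167e+04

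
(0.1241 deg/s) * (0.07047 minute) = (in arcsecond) 1889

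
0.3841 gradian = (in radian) 0.006033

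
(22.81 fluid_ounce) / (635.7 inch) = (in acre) 1.032e-08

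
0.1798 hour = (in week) 0.00107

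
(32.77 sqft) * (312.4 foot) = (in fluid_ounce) 9.802e+06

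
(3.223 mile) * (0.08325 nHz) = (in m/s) 4.318e-07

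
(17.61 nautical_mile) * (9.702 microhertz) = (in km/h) 1.139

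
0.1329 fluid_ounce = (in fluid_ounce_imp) 0.1383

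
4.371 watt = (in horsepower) 0.005862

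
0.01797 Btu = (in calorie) 4.531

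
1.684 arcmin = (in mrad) 0.4899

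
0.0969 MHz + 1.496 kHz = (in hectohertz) 984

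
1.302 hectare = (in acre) 3.217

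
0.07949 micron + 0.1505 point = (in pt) 0.1507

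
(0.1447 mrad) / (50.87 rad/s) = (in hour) 7.901e-10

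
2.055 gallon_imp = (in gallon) 2.468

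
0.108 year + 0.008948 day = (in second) 3.407e+06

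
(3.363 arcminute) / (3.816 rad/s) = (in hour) 7.121e-08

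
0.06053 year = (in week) 3.156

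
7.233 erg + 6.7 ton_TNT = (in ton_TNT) 6.7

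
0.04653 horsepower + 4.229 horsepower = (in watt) 3188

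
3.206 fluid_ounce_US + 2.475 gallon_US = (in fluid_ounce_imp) 333.1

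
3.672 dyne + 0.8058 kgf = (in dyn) 7.902e+05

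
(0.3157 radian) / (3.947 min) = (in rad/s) 0.001333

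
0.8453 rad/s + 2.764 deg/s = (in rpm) 8.533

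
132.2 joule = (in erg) 1.322e+09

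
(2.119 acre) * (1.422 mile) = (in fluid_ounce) 6.636e+11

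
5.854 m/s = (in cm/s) 585.4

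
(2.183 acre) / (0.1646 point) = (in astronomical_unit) 0.001017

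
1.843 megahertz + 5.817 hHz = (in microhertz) 1.844e+12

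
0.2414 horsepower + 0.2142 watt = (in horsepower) 0.2417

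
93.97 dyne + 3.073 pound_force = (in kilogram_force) 1.394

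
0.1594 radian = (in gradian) 10.15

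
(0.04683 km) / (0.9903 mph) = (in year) 3.354e-06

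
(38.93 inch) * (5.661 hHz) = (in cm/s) 5.598e+04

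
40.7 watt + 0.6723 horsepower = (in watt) 542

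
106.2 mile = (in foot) 5.607e+05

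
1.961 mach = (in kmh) 2404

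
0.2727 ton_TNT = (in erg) 1.141e+16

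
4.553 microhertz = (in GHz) 4.553e-15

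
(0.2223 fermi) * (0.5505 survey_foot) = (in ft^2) 4.015e-16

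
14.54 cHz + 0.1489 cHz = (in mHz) 146.9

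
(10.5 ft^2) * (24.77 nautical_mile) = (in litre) 4.475e+07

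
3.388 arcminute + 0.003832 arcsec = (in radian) 0.0009855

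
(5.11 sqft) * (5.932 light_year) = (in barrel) 1.676e+17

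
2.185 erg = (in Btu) 2.071e-10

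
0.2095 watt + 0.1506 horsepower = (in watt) 112.5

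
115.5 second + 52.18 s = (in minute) 2.795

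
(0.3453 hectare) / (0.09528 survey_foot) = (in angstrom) 1.189e+15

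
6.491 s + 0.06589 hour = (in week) 0.0004029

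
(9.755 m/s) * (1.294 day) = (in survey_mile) 677.7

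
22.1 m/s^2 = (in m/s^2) 22.1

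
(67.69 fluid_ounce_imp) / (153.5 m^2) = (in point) 0.03552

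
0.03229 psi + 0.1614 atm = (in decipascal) 1.658e+05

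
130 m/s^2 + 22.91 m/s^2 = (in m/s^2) 152.9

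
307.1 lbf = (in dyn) 1.366e+08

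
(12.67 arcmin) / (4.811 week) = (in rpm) 1.21e-08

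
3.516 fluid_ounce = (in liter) 0.104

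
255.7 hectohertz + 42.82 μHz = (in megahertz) 0.02557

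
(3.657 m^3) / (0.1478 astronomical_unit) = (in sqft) 1.78e-09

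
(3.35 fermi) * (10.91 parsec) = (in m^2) 1128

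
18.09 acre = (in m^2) 7.321e+04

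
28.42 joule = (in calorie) 6.793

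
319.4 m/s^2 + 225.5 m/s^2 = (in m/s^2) 544.9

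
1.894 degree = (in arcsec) 6818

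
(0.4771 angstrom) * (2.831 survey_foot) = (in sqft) 4.431e-10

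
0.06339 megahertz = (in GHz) 6.339e-05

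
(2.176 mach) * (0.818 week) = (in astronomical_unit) 0.00245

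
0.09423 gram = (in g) 0.09423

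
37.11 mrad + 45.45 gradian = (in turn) 0.1195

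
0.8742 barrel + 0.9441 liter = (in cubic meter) 0.1399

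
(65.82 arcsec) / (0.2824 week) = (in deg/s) 1.07e-07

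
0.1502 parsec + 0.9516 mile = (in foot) 1.521e+16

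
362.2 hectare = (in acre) 895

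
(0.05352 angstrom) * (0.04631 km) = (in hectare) 2.479e-14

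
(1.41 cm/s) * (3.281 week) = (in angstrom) 2.798e+14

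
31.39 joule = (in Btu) 0.02975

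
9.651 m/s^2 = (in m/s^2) 9.651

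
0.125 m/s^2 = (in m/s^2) 0.125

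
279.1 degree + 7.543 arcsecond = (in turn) 0.7753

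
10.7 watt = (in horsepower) 0.01435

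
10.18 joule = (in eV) 6.354e+19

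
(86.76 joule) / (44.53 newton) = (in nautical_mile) 0.001052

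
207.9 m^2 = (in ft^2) 2238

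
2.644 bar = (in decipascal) 2.644e+06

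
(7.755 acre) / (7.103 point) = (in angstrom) 1.252e+17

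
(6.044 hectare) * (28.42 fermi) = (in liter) 1.718e-06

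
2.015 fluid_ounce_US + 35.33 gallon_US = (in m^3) 0.1338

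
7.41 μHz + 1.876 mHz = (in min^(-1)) 0.113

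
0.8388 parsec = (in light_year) 2.736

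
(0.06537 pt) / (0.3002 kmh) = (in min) 4.609e-06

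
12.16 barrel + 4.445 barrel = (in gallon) 697.4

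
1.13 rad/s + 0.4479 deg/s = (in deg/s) 65.19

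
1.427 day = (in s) 1.233e+05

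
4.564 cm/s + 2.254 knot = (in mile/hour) 2.696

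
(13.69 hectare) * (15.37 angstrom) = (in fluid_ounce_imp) 7.406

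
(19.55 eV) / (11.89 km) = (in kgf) 2.686e-23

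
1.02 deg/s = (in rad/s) 0.0178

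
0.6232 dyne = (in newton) 6.232e-06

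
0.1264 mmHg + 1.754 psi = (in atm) 0.1195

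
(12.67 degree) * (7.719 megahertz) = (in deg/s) 9.78e+07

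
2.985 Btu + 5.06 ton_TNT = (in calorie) 5.06e+09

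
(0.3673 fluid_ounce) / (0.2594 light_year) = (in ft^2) 4.764e-20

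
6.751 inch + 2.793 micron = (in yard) 0.1875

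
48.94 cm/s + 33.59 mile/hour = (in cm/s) 1551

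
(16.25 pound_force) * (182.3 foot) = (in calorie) 960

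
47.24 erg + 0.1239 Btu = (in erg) 1.307e+09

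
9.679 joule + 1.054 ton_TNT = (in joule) 4.41e+09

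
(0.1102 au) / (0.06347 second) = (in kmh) 9.351e+11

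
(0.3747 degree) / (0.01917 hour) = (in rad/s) 9.476e-05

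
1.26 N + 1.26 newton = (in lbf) 0.5665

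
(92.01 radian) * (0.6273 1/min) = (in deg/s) 55.12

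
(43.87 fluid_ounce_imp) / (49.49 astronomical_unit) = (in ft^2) 1.812e-15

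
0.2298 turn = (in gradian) 91.92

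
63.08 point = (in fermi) 2.225e+13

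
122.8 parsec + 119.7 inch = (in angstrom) 3.789e+28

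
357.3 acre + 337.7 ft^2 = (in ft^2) 1.556e+07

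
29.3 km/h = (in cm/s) 813.9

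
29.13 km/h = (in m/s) 8.092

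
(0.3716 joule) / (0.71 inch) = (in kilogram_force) 2.101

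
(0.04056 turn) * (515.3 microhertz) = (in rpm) 0.001254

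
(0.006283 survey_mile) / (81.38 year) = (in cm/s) 3.94e-07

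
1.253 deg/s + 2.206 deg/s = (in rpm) 0.5765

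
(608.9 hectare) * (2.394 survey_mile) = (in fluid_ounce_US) 7.933e+14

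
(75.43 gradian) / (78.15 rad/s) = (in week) 2.507e-08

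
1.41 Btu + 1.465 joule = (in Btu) 1.411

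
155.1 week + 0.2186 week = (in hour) 2.609e+04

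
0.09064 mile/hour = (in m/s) 0.04052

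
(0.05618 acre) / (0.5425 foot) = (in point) 3.897e+06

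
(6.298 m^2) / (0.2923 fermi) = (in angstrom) 2.155e+26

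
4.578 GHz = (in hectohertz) 4.578e+07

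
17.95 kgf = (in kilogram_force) 17.95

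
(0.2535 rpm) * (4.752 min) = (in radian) 7.569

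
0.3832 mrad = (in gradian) 0.0244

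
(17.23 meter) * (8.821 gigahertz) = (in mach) 4.464e+08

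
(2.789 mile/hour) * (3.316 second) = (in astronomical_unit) 2.764e-11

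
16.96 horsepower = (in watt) 1.265e+04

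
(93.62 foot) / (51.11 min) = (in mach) 2.733e-05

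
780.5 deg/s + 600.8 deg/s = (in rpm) 230.2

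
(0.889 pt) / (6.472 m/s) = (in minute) 8.076e-07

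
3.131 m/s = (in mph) 7.004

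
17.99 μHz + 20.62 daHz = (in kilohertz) 0.2062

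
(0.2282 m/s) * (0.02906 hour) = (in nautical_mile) 0.01289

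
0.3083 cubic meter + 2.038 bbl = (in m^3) 0.6323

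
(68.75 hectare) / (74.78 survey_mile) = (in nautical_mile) 0.003085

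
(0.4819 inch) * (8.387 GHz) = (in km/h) 3.696e+08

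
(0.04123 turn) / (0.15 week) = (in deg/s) 0.0001636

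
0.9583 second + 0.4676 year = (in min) 2.458e+05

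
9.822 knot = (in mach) 0.01484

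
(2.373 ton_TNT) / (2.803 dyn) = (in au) 2368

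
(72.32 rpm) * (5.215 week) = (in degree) 1.369e+09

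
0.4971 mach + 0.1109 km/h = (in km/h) 609.5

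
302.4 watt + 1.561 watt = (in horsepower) 0.4076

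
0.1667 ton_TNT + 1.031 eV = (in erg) 6.975e+15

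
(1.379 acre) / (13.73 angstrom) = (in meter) 4.065e+12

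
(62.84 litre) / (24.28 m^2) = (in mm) 2.588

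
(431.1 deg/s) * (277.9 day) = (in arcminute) 6.211e+11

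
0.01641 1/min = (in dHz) 0.002735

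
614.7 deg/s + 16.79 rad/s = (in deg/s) 1577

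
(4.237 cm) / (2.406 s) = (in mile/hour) 0.03939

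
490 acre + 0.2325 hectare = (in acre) 490.6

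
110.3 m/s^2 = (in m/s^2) 110.3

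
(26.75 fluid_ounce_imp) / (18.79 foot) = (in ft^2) 0.001428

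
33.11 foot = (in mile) 0.006271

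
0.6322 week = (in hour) 106.2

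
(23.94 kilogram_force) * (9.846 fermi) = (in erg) 2.312e-05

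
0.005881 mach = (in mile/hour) 4.479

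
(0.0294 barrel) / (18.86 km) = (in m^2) 2.478e-07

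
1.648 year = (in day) 601.5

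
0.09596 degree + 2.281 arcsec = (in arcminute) 5.796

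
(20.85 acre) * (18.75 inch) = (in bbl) 2.528e+05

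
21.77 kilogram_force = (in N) 213.5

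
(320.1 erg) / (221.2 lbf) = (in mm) 3.253e-05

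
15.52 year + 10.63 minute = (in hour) 1.36e+05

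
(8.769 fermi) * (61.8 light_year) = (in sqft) 5.519e+04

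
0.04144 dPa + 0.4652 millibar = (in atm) 0.0004592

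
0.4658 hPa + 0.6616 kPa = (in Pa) 708.2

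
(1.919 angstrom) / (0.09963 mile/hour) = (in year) 1.366e-16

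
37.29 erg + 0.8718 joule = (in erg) 8.718e+06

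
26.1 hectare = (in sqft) 2.809e+06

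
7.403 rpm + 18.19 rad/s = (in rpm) 181.1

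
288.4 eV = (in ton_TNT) 1.104e-26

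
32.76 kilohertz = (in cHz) 3.276e+06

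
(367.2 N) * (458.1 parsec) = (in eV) 3.24e+40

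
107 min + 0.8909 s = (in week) 0.01062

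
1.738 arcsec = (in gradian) 0.0005364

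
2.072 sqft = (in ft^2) 2.072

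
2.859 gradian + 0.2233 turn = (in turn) 0.2304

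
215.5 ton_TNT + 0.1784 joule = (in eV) 5.628e+30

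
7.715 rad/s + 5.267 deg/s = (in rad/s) 7.807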